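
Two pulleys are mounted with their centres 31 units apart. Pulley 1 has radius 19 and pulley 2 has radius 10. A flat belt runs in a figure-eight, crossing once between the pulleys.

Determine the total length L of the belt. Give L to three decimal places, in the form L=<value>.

L=183.173

crossed belt: β = asin((r1+r2)/C) = asin(29/31) = 69.3065°
wrap1 = wrap2 = π + 2β = 318.6129°
tangent length = C·cosβ = 10.9545
L = (r1+r2)·wrap + 2·C·cosβ = 29·5.5608 + 2·10.9545 = 183.1734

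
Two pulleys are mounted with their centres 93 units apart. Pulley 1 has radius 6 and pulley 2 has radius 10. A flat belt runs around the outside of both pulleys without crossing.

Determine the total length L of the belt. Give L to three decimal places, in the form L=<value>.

open belt: β = asin((r2−r1)/C) = asin(4/93) = 2.4651°
wrap1 = π − 2β = 175.0698°
wrap2 = π + 2β = 184.9302°
tangent length = C·cosβ = 92.9139
L = r1·wrap1 + r2·wrap2 + 2·C·cosβ = 6·3.0555 + 10·3.2276 + 2·92.9139 = 236.4376

L=236.438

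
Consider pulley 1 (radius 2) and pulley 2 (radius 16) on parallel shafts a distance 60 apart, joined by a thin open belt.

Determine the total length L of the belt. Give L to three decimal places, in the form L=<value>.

L=179.830

open belt: β = asin((r2−r1)/C) = asin(14/60) = 13.4934°
wrap1 = π − 2β = 153.0132°
wrap2 = π + 2β = 206.9868°
tangent length = C·cosβ = 58.3438
L = r1·wrap1 + r2·wrap2 + 2·C·cosβ = 2·2.6706 + 16·3.6126 + 2·58.3438 = 179.8304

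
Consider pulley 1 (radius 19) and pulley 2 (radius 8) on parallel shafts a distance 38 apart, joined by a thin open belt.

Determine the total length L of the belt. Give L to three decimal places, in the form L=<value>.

open belt: β = asin((r2−r1)/C) = asin(-11/38) = -16.8264°
wrap1 = π − 2β = 213.6529°
wrap2 = π + 2β = 146.3471°
tangent length = C·cosβ = 36.3731
L = r1·wrap1 + r2·wrap2 + 2·C·cosβ = 19·3.7289 + 8·2.5542 + 2·36.3731 = 164.0300

L=164.030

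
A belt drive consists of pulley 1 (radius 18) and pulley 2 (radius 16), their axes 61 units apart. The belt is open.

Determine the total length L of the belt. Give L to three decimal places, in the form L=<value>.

L=228.880

open belt: β = asin((r2−r1)/C) = asin(-2/61) = -1.8789°
wrap1 = π − 2β = 183.7578°
wrap2 = π + 2β = 176.2422°
tangent length = C·cosβ = 60.9672
L = r1·wrap1 + r2·wrap2 + 2·C·cosβ = 18·3.2072 + 16·3.0760 + 2·60.9672 = 228.8797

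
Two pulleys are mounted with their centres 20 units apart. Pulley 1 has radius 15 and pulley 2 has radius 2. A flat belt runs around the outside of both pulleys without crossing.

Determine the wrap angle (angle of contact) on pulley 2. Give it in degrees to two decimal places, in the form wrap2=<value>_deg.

wrap2=98.92_deg

open belt: β = asin((r2−r1)/C) = asin(-13/20) = -40.5416°
wrap1 = π − 2β = 261.0832°
wrap2 = π + 2β = 98.9168°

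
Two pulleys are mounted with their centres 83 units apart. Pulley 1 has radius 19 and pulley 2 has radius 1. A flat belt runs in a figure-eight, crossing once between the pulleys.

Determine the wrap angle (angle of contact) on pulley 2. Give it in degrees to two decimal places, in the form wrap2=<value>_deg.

wrap2=207.89_deg

crossed belt: β = asin((r1+r2)/C) = asin(20/83) = 13.9434°
wrap1 = wrap2 = π + 2β = 207.8869°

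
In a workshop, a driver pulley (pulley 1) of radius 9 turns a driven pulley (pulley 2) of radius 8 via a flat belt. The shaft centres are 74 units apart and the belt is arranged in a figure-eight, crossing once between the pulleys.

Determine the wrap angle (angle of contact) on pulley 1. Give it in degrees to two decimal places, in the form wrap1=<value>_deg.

crossed belt: β = asin((r1+r2)/C) = asin(17/74) = 13.2812°
wrap1 = wrap2 = π + 2β = 206.5623°

wrap1=206.56_deg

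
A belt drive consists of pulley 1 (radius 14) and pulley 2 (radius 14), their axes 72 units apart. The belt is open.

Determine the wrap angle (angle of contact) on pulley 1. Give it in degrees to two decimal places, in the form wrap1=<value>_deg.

open belt: β = asin((r2−r1)/C) = asin(0/72) = 0.0000°
wrap1 = π − 2β = 180.0000°
wrap2 = π + 2β = 180.0000°

wrap1=180.00_deg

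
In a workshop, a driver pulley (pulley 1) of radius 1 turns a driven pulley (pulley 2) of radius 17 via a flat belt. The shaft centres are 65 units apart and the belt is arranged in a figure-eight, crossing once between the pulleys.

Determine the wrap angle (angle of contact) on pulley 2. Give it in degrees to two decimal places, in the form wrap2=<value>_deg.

wrap2=212.15_deg

crossed belt: β = asin((r1+r2)/C) = asin(18/65) = 16.0766°
wrap1 = wrap2 = π + 2β = 212.1533°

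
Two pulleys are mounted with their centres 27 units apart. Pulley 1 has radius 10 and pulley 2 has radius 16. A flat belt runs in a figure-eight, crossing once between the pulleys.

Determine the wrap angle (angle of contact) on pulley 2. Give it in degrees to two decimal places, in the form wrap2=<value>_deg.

crossed belt: β = asin((r1+r2)/C) = asin(26/27) = 74.3575°
wrap1 = wrap2 = π + 2β = 328.7151°

wrap2=328.72_deg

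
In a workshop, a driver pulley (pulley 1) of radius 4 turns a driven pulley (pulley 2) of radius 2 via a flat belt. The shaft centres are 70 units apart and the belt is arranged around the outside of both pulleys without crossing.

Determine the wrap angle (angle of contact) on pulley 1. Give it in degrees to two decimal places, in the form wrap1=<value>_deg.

open belt: β = asin((r2−r1)/C) = asin(-2/70) = -1.6372°
wrap1 = π − 2β = 183.2745°
wrap2 = π + 2β = 176.7255°

wrap1=183.27_deg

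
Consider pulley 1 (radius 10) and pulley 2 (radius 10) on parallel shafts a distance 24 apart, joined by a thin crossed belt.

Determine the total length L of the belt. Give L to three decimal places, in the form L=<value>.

crossed belt: β = asin((r1+r2)/C) = asin(20/24) = 56.4427°
wrap1 = wrap2 = π + 2β = 292.8854°
tangent length = C·cosβ = 13.2665
L = (r1+r2)·wrap + 2·C·cosβ = 20·5.1118 + 2·13.2665 = 128.7693

L=128.769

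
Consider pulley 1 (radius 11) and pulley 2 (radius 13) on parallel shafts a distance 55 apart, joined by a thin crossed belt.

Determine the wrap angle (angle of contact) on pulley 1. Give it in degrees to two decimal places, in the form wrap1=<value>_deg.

crossed belt: β = asin((r1+r2)/C) = asin(24/55) = 25.8721°
wrap1 = wrap2 = π + 2β = 231.7442°

wrap1=231.74_deg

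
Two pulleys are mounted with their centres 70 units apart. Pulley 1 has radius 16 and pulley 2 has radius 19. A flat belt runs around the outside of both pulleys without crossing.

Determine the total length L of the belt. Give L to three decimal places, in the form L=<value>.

open belt: β = asin((r2−r1)/C) = asin(3/70) = 2.4563°
wrap1 = π − 2β = 175.0874°
wrap2 = π + 2β = 184.9126°
tangent length = C·cosβ = 69.9357
L = r1·wrap1 + r2·wrap2 + 2·C·cosβ = 16·3.0559 + 19·3.2273 + 2·69.9357 = 250.0843

L=250.084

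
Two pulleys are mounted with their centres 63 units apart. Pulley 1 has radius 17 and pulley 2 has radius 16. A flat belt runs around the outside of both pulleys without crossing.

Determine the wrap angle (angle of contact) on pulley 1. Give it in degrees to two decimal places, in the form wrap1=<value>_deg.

wrap1=181.82_deg

open belt: β = asin((r2−r1)/C) = asin(-1/63) = -0.9095°
wrap1 = π − 2β = 181.8190°
wrap2 = π + 2β = 178.1810°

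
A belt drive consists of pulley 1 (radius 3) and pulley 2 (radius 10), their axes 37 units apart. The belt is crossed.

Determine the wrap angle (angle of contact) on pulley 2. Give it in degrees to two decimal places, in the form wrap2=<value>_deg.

wrap2=221.14_deg

crossed belt: β = asin((r1+r2)/C) = asin(13/37) = 20.5700°
wrap1 = wrap2 = π + 2β = 221.1400°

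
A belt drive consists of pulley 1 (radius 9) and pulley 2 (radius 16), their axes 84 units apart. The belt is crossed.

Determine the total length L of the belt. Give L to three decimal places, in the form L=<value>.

L=254.037

crossed belt: β = asin((r1+r2)/C) = asin(25/84) = 17.3147°
wrap1 = wrap2 = π + 2β = 214.6293°
tangent length = C·cosβ = 80.1935
L = (r1+r2)·wrap + 2·C·cosβ = 25·3.7460 + 2·80.1935 = 254.0367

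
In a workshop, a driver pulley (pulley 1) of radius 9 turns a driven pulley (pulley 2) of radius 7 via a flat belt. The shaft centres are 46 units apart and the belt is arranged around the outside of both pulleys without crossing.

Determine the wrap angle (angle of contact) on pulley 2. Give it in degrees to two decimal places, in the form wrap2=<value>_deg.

wrap2=175.02_deg

open belt: β = asin((r2−r1)/C) = asin(-2/46) = -2.4919°
wrap1 = π − 2β = 184.9838°
wrap2 = π + 2β = 175.0162°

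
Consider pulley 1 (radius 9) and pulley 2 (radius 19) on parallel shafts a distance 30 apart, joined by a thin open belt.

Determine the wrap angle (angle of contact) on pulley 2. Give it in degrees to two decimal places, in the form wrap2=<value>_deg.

open belt: β = asin((r2−r1)/C) = asin(10/30) = 19.4712°
wrap1 = π − 2β = 141.0576°
wrap2 = π + 2β = 218.9424°

wrap2=218.94_deg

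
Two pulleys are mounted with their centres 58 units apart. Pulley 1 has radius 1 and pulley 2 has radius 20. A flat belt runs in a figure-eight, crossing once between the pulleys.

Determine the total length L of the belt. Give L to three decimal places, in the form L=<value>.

crossed belt: β = asin((r1+r2)/C) = asin(21/58) = 21.2273°
wrap1 = wrap2 = π + 2β = 222.4546°
tangent length = C·cosβ = 54.0648
L = (r1+r2)·wrap + 2·C·cosβ = 21·3.8826 + 2·54.0648 = 189.6634

L=189.663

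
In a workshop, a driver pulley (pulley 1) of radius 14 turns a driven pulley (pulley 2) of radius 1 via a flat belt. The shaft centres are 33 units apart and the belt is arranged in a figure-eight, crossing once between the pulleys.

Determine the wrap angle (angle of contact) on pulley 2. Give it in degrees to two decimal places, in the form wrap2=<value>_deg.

crossed belt: β = asin((r1+r2)/C) = asin(15/33) = 27.0357°
wrap1 = wrap2 = π + 2β = 234.0714°

wrap2=234.07_deg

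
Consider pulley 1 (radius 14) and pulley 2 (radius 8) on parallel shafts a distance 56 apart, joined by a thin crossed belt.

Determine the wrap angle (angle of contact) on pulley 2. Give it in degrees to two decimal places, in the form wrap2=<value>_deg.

crossed belt: β = asin((r1+r2)/C) = asin(22/56) = 23.1324°
wrap1 = wrap2 = π + 2β = 226.2648°

wrap2=226.26_deg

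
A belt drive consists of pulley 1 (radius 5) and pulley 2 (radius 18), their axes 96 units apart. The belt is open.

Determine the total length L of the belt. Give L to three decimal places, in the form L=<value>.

L=266.020

open belt: β = asin((r2−r1)/C) = asin(13/96) = 7.7827°
wrap1 = π − 2β = 164.4346°
wrap2 = π + 2β = 195.5654°
tangent length = C·cosβ = 95.1157
L = r1·wrap1 + r2·wrap2 + 2·C·cosβ = 5·2.8699 + 18·3.4133 + 2·95.1157 = 266.0198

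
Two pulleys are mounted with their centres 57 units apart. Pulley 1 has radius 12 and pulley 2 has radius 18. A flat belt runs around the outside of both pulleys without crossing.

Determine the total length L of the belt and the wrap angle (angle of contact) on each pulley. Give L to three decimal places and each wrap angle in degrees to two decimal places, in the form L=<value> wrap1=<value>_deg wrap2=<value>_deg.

open belt: β = asin((r2−r1)/C) = asin(6/57) = 6.0423°
wrap1 = π − 2β = 167.9153°
wrap2 = π + 2β = 192.0847°
tangent length = C·cosβ = 56.6833
L = r1·wrap1 + r2·wrap2 + 2·C·cosβ = 12·2.9307 + 18·3.3525 + 2·56.6833 = 208.8799

L=208.880 wrap1=167.92_deg wrap2=192.08_deg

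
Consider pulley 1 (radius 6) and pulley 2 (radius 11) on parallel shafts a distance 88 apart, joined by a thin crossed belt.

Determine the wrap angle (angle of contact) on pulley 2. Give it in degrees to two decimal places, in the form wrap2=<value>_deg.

crossed belt: β = asin((r1+r2)/C) = asin(17/88) = 11.1385°
wrap1 = wrap2 = π + 2β = 202.2771°

wrap2=202.28_deg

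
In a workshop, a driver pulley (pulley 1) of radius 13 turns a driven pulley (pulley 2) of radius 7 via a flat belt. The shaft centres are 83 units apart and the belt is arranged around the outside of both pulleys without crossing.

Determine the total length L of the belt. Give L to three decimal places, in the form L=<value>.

L=229.266

open belt: β = asin((r2−r1)/C) = asin(-6/83) = -4.1455°
wrap1 = π − 2β = 188.2910°
wrap2 = π + 2β = 171.7090°
tangent length = C·cosβ = 82.7828
L = r1·wrap1 + r2·wrap2 + 2·C·cosβ = 13·3.2863 + 7·2.9969 + 2·82.7828 = 229.2658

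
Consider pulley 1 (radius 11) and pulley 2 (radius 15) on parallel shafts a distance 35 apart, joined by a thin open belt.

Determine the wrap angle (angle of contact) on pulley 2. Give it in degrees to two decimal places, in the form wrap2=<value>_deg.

wrap2=193.12_deg

open belt: β = asin((r2−r1)/C) = asin(4/35) = 6.5624°
wrap1 = π − 2β = 166.8751°
wrap2 = π + 2β = 193.1249°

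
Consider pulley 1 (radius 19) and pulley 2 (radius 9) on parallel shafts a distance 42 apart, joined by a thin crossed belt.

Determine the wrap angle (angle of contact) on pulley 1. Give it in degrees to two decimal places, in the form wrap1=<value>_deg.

wrap1=263.62_deg

crossed belt: β = asin((r1+r2)/C) = asin(28/42) = 41.8103°
wrap1 = wrap2 = π + 2β = 263.6206°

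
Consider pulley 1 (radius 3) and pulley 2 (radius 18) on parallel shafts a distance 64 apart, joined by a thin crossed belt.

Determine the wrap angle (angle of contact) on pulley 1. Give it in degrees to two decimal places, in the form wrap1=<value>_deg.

crossed belt: β = asin((r1+r2)/C) = asin(21/64) = 19.1550°
wrap1 = wrap2 = π + 2β = 218.3100°

wrap1=218.31_deg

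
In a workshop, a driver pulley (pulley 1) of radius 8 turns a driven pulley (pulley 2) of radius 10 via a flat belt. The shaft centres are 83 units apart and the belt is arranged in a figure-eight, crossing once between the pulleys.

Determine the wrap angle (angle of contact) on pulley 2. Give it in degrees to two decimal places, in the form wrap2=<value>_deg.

wrap2=205.05_deg

crossed belt: β = asin((r1+r2)/C) = asin(18/83) = 12.5251°
wrap1 = wrap2 = π + 2β = 205.0502°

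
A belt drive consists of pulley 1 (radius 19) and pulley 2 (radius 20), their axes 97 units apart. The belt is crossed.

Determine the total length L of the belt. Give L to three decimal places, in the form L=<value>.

crossed belt: β = asin((r1+r2)/C) = asin(39/97) = 23.7071°
wrap1 = wrap2 = π + 2β = 227.4143°
tangent length = C·cosβ = 88.8144
L = (r1+r2)·wrap + 2·C·cosβ = 39·3.9691 + 2·88.8144 = 332.4248

L=332.425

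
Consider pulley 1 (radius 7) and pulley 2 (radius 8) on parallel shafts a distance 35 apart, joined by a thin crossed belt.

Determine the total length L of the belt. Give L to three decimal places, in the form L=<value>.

L=123.657

crossed belt: β = asin((r1+r2)/C) = asin(15/35) = 25.3769°
wrap1 = wrap2 = π + 2β = 230.7539°
tangent length = C·cosβ = 31.6228
L = (r1+r2)·wrap + 2·C·cosβ = 15·4.0274 + 2·31.6228 = 123.6568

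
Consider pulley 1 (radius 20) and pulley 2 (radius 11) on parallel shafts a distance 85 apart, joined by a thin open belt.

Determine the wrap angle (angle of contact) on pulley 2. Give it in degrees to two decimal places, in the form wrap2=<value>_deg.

open belt: β = asin((r2−r1)/C) = asin(-9/85) = -6.0780°
wrap1 = π − 2β = 192.1560°
wrap2 = π + 2β = 167.8440°

wrap2=167.84_deg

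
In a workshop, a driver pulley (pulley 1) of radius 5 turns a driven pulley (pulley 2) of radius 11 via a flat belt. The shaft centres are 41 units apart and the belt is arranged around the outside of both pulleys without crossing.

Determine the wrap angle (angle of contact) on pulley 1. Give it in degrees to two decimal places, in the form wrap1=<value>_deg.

open belt: β = asin((r2−r1)/C) = asin(6/41) = 8.4150°
wrap1 = π − 2β = 163.1701°
wrap2 = π + 2β = 196.8299°

wrap1=163.17_deg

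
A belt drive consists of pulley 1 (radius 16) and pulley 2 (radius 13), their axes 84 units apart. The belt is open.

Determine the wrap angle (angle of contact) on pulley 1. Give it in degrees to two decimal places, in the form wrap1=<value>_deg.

wrap1=184.09_deg

open belt: β = asin((r2−r1)/C) = asin(-3/84) = -2.0467°
wrap1 = π − 2β = 184.0934°
wrap2 = π + 2β = 175.9066°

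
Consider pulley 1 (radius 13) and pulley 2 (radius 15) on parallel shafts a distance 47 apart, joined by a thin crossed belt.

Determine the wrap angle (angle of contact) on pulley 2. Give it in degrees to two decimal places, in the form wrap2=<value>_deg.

crossed belt: β = asin((r1+r2)/C) = asin(28/47) = 36.5657°
wrap1 = wrap2 = π + 2β = 253.1315°

wrap2=253.13_deg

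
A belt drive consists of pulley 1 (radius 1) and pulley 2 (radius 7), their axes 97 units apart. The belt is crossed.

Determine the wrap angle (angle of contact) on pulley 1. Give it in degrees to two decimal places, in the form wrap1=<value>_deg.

crossed belt: β = asin((r1+r2)/C) = asin(8/97) = 4.7308°
wrap1 = wrap2 = π + 2β = 189.4616°

wrap1=189.46_deg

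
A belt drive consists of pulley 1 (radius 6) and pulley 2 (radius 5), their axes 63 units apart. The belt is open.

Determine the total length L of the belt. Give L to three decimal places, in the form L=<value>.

L=160.573

open belt: β = asin((r2−r1)/C) = asin(-1/63) = -0.9095°
wrap1 = π − 2β = 181.8190°
wrap2 = π + 2β = 178.1810°
tangent length = C·cosβ = 62.9921
L = r1·wrap1 + r2·wrap2 + 2·C·cosβ = 6·3.1733 + 5·3.1098 + 2·62.9921 = 160.5734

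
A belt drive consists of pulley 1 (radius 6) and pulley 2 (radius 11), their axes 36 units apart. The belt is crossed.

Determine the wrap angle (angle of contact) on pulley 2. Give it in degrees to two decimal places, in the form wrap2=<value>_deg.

crossed belt: β = asin((r1+r2)/C) = asin(17/36) = 28.1786°
wrap1 = wrap2 = π + 2β = 236.3573°

wrap2=236.36_deg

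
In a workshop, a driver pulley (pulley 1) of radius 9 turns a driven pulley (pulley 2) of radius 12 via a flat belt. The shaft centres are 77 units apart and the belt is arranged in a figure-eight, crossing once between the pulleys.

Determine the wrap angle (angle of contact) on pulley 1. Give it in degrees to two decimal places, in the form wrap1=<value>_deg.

wrap1=211.65_deg

crossed belt: β = asin((r1+r2)/C) = asin(21/77) = 15.8266°
wrap1 = wrap2 = π + 2β = 211.6532°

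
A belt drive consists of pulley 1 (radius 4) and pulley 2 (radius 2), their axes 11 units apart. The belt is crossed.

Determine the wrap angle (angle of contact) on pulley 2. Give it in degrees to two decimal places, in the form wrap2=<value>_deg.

wrap2=246.11_deg

crossed belt: β = asin((r1+r2)/C) = asin(6/11) = 33.0557°
wrap1 = wrap2 = π + 2β = 246.1115°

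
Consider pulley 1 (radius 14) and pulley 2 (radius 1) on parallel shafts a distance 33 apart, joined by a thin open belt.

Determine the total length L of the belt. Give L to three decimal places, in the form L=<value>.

L=118.315

open belt: β = asin((r2−r1)/C) = asin(-13/33) = -23.1998°
wrap1 = π − 2β = 226.3997°
wrap2 = π + 2β = 133.6003°
tangent length = C·cosβ = 30.3315
L = r1·wrap1 + r2·wrap2 + 2·C·cosβ = 14·3.9514 + 1·2.3318 + 2·30.3315 = 118.3146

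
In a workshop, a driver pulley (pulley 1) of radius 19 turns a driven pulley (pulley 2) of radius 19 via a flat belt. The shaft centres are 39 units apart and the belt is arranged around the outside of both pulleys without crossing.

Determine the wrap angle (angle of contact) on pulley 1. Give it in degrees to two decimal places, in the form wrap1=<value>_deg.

wrap1=180.00_deg

open belt: β = asin((r2−r1)/C) = asin(0/39) = 0.0000°
wrap1 = π − 2β = 180.0000°
wrap2 = π + 2β = 180.0000°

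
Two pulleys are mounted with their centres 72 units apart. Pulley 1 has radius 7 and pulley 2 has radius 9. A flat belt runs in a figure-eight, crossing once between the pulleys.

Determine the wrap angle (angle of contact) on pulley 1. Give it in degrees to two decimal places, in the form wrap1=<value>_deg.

wrap1=205.68_deg

crossed belt: β = asin((r1+r2)/C) = asin(16/72) = 12.8396°
wrap1 = wrap2 = π + 2β = 205.6792°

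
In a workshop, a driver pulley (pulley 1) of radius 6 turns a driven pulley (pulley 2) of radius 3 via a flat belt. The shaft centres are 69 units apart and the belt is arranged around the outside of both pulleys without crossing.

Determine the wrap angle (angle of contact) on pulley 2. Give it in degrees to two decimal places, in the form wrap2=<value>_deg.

open belt: β = asin((r2−r1)/C) = asin(-3/69) = -2.4919°
wrap1 = π − 2β = 184.9838°
wrap2 = π + 2β = 175.0162°

wrap2=175.02_deg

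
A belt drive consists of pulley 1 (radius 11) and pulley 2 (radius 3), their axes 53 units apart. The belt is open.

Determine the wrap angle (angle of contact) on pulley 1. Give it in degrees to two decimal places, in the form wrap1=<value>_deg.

open belt: β = asin((r2−r1)/C) = asin(-8/53) = -8.6816°
wrap1 = π − 2β = 197.3632°
wrap2 = π + 2β = 162.6368°

wrap1=197.36_deg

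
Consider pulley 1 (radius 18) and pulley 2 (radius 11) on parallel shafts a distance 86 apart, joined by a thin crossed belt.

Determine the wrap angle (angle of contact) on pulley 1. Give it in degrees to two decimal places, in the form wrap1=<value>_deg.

crossed belt: β = asin((r1+r2)/C) = asin(29/86) = 19.7069°
wrap1 = wrap2 = π + 2β = 219.4139°

wrap1=219.41_deg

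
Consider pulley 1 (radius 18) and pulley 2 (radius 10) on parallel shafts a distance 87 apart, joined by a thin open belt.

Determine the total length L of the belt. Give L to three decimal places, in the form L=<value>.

open belt: β = asin((r2−r1)/C) = asin(-8/87) = -5.2760°
wrap1 = π − 2β = 190.5521°
wrap2 = π + 2β = 169.4479°
tangent length = C·cosβ = 86.6314
L = r1·wrap1 + r2·wrap2 + 2·C·cosβ = 18·3.3258 + 10·2.9574 + 2·86.6314 = 262.7007

L=262.701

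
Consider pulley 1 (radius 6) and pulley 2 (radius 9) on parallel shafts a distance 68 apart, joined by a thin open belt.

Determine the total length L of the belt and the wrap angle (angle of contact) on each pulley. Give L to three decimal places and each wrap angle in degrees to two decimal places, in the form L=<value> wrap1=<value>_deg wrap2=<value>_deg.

open belt: β = asin((r2−r1)/C) = asin(3/68) = 2.5286°
wrap1 = π − 2β = 174.9428°
wrap2 = π + 2β = 185.0572°
tangent length = C·cosβ = 67.9338
L = r1·wrap1 + r2·wrap2 + 2·C·cosβ = 6·3.0533 + 9·3.2299 + 2·67.9338 = 183.2563

L=183.256 wrap1=174.94_deg wrap2=185.06_deg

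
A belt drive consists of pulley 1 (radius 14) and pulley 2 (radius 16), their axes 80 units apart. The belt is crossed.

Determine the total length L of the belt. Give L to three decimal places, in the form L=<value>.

crossed belt: β = asin((r1+r2)/C) = asin(30/80) = 22.0243°
wrap1 = wrap2 = π + 2β = 224.0486°
tangent length = C·cosβ = 74.1620
L = (r1+r2)·wrap + 2·C·cosβ = 30·3.9104 + 2·74.1620 = 265.6356

L=265.636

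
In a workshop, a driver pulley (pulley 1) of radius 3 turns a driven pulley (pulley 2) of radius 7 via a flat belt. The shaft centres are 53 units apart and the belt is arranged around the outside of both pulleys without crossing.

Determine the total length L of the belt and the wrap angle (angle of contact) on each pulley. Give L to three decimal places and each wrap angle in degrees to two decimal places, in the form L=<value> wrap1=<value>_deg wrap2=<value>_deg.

open belt: β = asin((r2−r1)/C) = asin(4/53) = 4.3283°
wrap1 = π − 2β = 171.3433°
wrap2 = π + 2β = 188.6567°
tangent length = C·cosβ = 52.8488
L = r1·wrap1 + r2·wrap2 + 2·C·cosβ = 3·2.9905 + 7·3.2927 + 2·52.8488 = 137.7180

L=137.718 wrap1=171.34_deg wrap2=188.66_deg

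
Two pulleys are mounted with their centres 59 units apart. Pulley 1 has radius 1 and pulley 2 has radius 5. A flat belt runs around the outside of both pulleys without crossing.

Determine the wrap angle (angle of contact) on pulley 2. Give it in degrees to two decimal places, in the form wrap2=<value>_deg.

open belt: β = asin((r2−r1)/C) = asin(4/59) = 3.8874°
wrap1 = π − 2β = 172.2251°
wrap2 = π + 2β = 187.7749°

wrap2=187.77_deg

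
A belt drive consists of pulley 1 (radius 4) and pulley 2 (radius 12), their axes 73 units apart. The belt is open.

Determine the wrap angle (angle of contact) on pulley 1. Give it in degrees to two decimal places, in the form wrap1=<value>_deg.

open belt: β = asin((r2−r1)/C) = asin(8/73) = 6.2916°
wrap1 = π − 2β = 167.4167°
wrap2 = π + 2β = 192.5833°

wrap1=167.42_deg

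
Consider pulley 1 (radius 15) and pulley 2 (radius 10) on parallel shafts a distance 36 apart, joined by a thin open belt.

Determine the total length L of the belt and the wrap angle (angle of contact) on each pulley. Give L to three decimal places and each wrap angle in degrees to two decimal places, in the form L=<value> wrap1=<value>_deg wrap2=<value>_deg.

L=151.235 wrap1=195.97_deg wrap2=164.03_deg

open belt: β = asin((r2−r1)/C) = asin(-5/36) = -7.9836°
wrap1 = π − 2β = 195.9671°
wrap2 = π + 2β = 164.0329°
tangent length = C·cosβ = 35.6511
L = r1·wrap1 + r2·wrap2 + 2·C·cosβ = 15·3.4203 + 10·2.8629 + 2·35.6511 = 151.2354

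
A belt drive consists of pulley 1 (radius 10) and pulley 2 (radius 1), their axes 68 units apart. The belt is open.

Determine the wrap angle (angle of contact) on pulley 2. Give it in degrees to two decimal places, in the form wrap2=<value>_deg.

wrap2=164.79_deg

open belt: β = asin((r2−r1)/C) = asin(-9/68) = -7.6056°
wrap1 = π − 2β = 195.2112°
wrap2 = π + 2β = 164.7888°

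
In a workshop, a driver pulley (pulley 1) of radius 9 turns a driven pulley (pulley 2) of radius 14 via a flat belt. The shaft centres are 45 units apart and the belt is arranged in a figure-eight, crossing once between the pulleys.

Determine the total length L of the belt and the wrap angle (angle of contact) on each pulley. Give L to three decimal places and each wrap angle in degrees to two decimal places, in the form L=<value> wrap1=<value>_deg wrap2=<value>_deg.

L=174.291 wrap1=241.48_deg wrap2=241.48_deg

crossed belt: β = asin((r1+r2)/C) = asin(23/45) = 30.7379°
wrap1 = wrap2 = π + 2β = 241.4757°
tangent length = C·cosβ = 38.6782
L = (r1+r2)·wrap + 2·C·cosβ = 23·4.2145 + 2·38.6782 = 174.2909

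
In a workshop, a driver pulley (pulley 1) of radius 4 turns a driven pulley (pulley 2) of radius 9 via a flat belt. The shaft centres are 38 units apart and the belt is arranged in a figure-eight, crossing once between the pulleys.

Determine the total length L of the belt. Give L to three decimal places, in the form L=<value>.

crossed belt: β = asin((r1+r2)/C) = asin(13/38) = 20.0052°
wrap1 = wrap2 = π + 2β = 220.0104°
tangent length = C·cosβ = 35.7071
L = (r1+r2)·wrap + 2·C·cosβ = 13·3.8399 + 2·35.7071 = 121.3331

L=121.333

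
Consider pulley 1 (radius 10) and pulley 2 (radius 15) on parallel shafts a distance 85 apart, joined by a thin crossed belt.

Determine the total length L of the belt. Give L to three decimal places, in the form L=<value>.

L=255.947

crossed belt: β = asin((r1+r2)/C) = asin(25/85) = 17.1046°
wrap1 = wrap2 = π + 2β = 214.2093°
tangent length = C·cosβ = 81.2404
L = (r1+r2)·wrap + 2·C·cosβ = 25·3.7387 + 2·81.2404 = 255.9472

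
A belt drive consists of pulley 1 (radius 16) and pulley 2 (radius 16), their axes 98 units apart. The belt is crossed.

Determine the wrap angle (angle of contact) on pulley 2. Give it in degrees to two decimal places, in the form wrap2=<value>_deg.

crossed belt: β = asin((r1+r2)/C) = asin(32/98) = 19.0583°
wrap1 = wrap2 = π + 2β = 218.1167°

wrap2=218.12_deg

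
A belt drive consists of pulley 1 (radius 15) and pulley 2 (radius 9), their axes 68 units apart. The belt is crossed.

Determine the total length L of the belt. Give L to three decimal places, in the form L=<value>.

L=219.960

crossed belt: β = asin((r1+r2)/C) = asin(24/68) = 20.6673°
wrap1 = wrap2 = π + 2β = 221.3346°
tangent length = C·cosβ = 63.6239
L = (r1+r2)·wrap + 2·C·cosβ = 24·3.8630 + 2·63.6239 = 219.9602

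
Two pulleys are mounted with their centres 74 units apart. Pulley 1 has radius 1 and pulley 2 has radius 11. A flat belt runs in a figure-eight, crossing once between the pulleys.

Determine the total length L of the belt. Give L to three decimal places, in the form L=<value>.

L=187.649

crossed belt: β = asin((r1+r2)/C) = asin(12/74) = 9.3324°
wrap1 = wrap2 = π + 2β = 198.6648°
tangent length = C·cosβ = 73.0205
L = (r1+r2)·wrap + 2·C·cosβ = 12·3.4674 + 2·73.0205 = 187.6494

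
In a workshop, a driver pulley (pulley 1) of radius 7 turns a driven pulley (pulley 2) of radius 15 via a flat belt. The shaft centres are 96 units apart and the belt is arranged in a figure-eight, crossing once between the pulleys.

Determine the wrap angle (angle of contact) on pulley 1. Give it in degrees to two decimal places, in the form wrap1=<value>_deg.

crossed belt: β = asin((r1+r2)/C) = asin(22/96) = 13.2480°
wrap1 = wrap2 = π + 2β = 206.4960°

wrap1=206.50_deg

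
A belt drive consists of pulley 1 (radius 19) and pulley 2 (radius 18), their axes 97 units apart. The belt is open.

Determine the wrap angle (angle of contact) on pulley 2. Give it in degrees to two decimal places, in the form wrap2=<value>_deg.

wrap2=178.82_deg

open belt: β = asin((r2−r1)/C) = asin(-1/97) = -0.5907°
wrap1 = π − 2β = 181.1814°
wrap2 = π + 2β = 178.8186°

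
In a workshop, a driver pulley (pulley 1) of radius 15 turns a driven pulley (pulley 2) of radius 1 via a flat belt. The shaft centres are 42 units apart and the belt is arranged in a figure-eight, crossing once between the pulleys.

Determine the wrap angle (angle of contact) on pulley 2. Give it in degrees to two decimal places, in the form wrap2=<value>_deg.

wrap2=224.79_deg

crossed belt: β = asin((r1+r2)/C) = asin(16/42) = 22.3927°
wrap1 = wrap2 = π + 2β = 224.7854°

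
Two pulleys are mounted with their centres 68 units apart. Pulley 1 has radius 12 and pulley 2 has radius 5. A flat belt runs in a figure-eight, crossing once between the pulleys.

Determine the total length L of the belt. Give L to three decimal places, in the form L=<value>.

crossed belt: β = asin((r1+r2)/C) = asin(17/68) = 14.4775°
wrap1 = wrap2 = π + 2β = 208.9550°
tangent length = C·cosβ = 65.8407
L = (r1+r2)·wrap + 2·C·cosβ = 17·3.6470 + 2·65.8407 = 193.6796

L=193.680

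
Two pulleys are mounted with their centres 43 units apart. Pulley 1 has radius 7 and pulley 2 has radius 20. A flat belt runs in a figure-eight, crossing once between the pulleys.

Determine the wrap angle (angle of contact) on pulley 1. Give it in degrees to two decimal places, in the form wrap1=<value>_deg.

wrap1=257.79_deg

crossed belt: β = asin((r1+r2)/C) = asin(27/43) = 38.8959°
wrap1 = wrap2 = π + 2β = 257.7917°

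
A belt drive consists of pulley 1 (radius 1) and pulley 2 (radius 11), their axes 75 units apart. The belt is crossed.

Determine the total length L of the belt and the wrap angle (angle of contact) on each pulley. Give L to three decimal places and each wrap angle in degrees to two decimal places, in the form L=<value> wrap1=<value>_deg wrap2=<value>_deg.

crossed belt: β = asin((r1+r2)/C) = asin(12/75) = 9.2069°
wrap1 = wrap2 = π + 2β = 198.4138°
tangent length = C·cosβ = 74.0338
L = (r1+r2)·wrap + 2·C·cosβ = 12·3.4630 + 2·74.0338 = 189.6232

L=189.623 wrap1=198.41_deg wrap2=198.41_deg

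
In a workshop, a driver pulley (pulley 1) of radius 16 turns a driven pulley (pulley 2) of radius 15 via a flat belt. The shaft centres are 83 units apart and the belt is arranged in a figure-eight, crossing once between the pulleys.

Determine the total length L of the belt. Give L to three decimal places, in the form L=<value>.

crossed belt: β = asin((r1+r2)/C) = asin(31/83) = 21.9313°
wrap1 = wrap2 = π + 2β = 223.8625°
tangent length = C·cosβ = 76.9935
L = (r1+r2)·wrap + 2·C·cosβ = 31·3.9071 + 2·76.9935 = 275.1083

L=275.108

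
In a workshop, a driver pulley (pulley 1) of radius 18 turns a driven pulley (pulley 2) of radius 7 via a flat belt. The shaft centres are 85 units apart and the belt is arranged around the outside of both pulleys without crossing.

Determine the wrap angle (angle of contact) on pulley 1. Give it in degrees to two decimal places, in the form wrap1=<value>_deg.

wrap1=194.87_deg

open belt: β = asin((r2−r1)/C) = asin(-11/85) = -7.4356°
wrap1 = π − 2β = 194.8712°
wrap2 = π + 2β = 165.1288°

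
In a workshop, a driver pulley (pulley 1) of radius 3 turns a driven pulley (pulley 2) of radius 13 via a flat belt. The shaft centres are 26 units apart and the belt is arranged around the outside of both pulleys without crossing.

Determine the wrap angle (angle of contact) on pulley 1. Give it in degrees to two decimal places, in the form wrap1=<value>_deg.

open belt: β = asin((r2−r1)/C) = asin(10/26) = 22.6199°
wrap1 = π − 2β = 134.7603°
wrap2 = π + 2β = 225.2397°

wrap1=134.76_deg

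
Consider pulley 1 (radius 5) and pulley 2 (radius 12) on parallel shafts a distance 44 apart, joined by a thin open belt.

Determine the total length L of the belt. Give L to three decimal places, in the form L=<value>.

L=142.523

open belt: β = asin((r2−r1)/C) = asin(7/44) = 9.1541°
wrap1 = π − 2β = 161.6917°
wrap2 = π + 2β = 198.3083°
tangent length = C·cosβ = 43.4396
L = r1·wrap1 + r2·wrap2 + 2·C·cosβ = 5·2.8221 + 12·3.4611 + 2·43.4396 = 142.5231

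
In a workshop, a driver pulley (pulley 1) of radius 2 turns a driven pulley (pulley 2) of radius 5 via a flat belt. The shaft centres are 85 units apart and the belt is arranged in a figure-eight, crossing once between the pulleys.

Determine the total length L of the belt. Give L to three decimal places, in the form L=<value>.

crossed belt: β = asin((r1+r2)/C) = asin(7/85) = 4.7238°
wrap1 = wrap2 = π + 2β = 189.4477°
tangent length = C·cosβ = 84.7113
L = (r1+r2)·wrap + 2·C·cosβ = 7·3.3065 + 2·84.7113 = 192.5679

L=192.568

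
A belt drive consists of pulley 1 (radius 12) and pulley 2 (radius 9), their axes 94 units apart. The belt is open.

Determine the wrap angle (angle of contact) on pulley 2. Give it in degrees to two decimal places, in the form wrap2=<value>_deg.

wrap2=176.34_deg

open belt: β = asin((r2−r1)/C) = asin(-3/94) = -1.8289°
wrap1 = π − 2β = 183.6578°
wrap2 = π + 2β = 176.3422°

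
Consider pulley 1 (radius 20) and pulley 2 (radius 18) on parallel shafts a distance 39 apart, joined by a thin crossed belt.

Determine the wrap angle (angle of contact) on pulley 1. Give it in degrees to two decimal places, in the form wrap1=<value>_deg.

crossed belt: β = asin((r1+r2)/C) = asin(38/39) = 76.9972°
wrap1 = wrap2 = π + 2β = 333.9944°

wrap1=333.99_deg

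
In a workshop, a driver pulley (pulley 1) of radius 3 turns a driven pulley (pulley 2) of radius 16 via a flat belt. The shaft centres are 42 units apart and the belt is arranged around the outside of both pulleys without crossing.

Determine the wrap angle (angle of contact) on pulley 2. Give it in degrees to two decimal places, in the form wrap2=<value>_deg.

wrap2=216.06_deg

open belt: β = asin((r2−r1)/C) = asin(13/42) = 18.0305°
wrap1 = π − 2β = 143.9389°
wrap2 = π + 2β = 216.0611°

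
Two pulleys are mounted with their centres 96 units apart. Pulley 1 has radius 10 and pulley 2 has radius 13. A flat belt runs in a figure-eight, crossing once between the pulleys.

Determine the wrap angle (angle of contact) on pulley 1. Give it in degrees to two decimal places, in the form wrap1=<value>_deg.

wrap1=207.72_deg

crossed belt: β = asin((r1+r2)/C) = asin(23/96) = 13.8619°
wrap1 = wrap2 = π + 2β = 207.7239°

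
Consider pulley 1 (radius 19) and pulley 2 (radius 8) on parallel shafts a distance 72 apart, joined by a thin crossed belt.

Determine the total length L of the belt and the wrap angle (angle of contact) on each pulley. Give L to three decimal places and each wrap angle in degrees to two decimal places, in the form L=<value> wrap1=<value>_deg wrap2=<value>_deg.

crossed belt: β = asin((r1+r2)/C) = asin(27/72) = 22.0243°
wrap1 = wrap2 = π + 2β = 224.0486°
tangent length = C·cosβ = 66.7458
L = (r1+r2)·wrap + 2·C·cosβ = 27·3.9104 + 2·66.7458 = 239.0720

L=239.072 wrap1=224.05_deg wrap2=224.05_deg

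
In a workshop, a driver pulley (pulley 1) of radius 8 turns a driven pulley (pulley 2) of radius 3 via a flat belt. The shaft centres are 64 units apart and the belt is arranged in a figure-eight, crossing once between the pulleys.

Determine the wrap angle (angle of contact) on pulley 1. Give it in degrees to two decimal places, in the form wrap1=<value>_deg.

crossed belt: β = asin((r1+r2)/C) = asin(11/64) = 9.8969°
wrap1 = wrap2 = π + 2β = 199.7937°

wrap1=199.79_deg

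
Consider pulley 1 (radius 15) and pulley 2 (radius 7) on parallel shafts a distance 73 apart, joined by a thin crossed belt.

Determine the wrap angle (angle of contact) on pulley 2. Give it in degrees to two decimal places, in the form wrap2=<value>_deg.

wrap2=215.08_deg

crossed belt: β = asin((r1+r2)/C) = asin(22/73) = 17.5399°
wrap1 = wrap2 = π + 2β = 215.0798°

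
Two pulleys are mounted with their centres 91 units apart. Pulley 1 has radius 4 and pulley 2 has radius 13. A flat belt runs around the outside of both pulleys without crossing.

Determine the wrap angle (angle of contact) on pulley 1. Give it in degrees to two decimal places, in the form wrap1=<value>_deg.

open belt: β = asin((r2−r1)/C) = asin(9/91) = 5.6759°
wrap1 = π − 2β = 168.6482°
wrap2 = π + 2β = 191.3518°

wrap1=168.65_deg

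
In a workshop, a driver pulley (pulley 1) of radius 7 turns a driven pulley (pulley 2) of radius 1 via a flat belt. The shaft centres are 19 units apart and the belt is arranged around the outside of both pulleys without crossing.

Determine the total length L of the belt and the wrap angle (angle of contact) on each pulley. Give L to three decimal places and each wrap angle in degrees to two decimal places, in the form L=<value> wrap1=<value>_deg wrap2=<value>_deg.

L=65.044 wrap1=216.82_deg wrap2=143.18_deg

open belt: β = asin((r2−r1)/C) = asin(-6/19) = -18.4085°
wrap1 = π − 2β = 216.8170°
wrap2 = π + 2β = 143.1830°
tangent length = C·cosβ = 18.0278
L = r1·wrap1 + r2·wrap2 + 2·C·cosβ = 7·3.7842 + 1·2.4990 + 2·18.0278 = 65.0437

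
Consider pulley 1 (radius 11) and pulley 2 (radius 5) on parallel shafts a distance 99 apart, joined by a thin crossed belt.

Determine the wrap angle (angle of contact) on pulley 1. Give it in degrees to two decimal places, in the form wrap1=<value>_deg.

wrap1=198.60_deg

crossed belt: β = asin((r1+r2)/C) = asin(16/99) = 9.3007°
wrap1 = wrap2 = π + 2β = 198.6014°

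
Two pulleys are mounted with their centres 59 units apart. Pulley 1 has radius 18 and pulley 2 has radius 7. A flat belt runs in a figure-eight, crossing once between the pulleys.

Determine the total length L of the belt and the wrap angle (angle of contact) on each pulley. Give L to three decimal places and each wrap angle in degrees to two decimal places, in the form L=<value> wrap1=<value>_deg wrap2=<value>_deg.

crossed belt: β = asin((r1+r2)/C) = asin(25/59) = 25.0702°
wrap1 = wrap2 = π + 2β = 230.1405°
tangent length = C·cosβ = 53.4416
L = (r1+r2)·wrap + 2·C·cosβ = 25·4.0167 + 2·53.4416 = 207.3008

L=207.301 wrap1=230.14_deg wrap2=230.14_deg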